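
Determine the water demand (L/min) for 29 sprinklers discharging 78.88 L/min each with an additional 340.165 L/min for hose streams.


Sprinkler demand = 29 * 78.88 = 2287.52 L/min
Total = 2287.52 + 340.165 = 2627.685 L/min

2627.685 L/min


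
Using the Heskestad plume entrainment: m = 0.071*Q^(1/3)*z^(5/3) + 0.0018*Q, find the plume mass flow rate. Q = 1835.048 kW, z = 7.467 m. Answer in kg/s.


Q^(1/3) = 12.243
z^(5/3) = 28.526
First term = 0.071 * 12.243 * 28.526 = 24.796
Second term = 0.0018 * 1835.048 = 3.3031
m = 28.099 kg/s

28.099 kg/s


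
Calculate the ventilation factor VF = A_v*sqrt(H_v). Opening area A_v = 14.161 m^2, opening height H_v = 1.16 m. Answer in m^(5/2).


sqrt(H_v) = 1.0770
VF = 14.161 * 1.0770 = 15.252 m^(5/2)

15.252 m^(5/2)


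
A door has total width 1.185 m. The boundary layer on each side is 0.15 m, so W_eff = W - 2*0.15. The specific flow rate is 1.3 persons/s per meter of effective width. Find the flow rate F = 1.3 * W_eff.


W_eff = 1.185 - 0.30 = 0.885 m
F = 1.3 * 0.885 = 1.1505 persons/s

1.1505 persons/s


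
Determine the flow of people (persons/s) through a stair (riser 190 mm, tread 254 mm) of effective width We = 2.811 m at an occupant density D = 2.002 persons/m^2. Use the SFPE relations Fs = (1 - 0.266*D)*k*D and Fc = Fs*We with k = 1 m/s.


1 - 0.266*D = 1 - 0.266*2.002 = 0.46747
Fs = 0.46747 * 1 * 2.002 = 0.93587 persons/(s*m)
Fc = 0.93587 * 2.811 = 2.6307 persons/s

2.6307 persons/s


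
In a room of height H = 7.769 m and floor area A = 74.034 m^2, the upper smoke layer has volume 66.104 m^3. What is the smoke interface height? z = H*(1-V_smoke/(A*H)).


V/(A*H) = 0.11493
1 - 0.11493 = 0.88507
z = 7.769 * 0.88507 = 6.8761 m

6.8761 m


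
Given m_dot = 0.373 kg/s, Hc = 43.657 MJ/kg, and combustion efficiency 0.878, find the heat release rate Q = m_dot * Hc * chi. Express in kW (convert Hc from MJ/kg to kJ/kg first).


Hc = 43.657 MJ/kg = 43.657 * 1000 kJ/kg = 43657 kJ/kg
Q = 0.373 kg/s * 43657 kJ/kg * 0.878 = 14297 kW

14297 kW


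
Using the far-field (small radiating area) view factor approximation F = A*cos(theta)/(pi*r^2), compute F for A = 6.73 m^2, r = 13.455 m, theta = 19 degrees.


cos(19 deg) = 0.94552
pi*r^2 = 568.74
F = 6.73 * 0.94552 / 568.74 = 0.011188

0.011188


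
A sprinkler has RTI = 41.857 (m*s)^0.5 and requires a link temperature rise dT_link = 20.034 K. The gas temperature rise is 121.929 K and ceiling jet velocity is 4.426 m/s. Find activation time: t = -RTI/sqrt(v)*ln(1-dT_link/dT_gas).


dT_link/dT_gas = 0.16431
ln(1 - 0.16431) = -0.17950
t = -41.857 / sqrt(4.426) * -0.17950 = 3.5712 s

3.5712 s


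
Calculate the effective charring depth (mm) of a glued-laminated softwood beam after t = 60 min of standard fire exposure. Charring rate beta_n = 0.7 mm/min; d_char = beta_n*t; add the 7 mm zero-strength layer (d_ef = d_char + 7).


d_char = 0.7 * 60 = 42 mm
d_ef = 42 + 1.0*7 = 49 mm

49 mm


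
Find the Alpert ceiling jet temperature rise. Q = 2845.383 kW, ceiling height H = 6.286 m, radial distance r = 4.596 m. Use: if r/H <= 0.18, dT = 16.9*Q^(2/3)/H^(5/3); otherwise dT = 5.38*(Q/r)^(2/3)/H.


r/H = 4.596 / 6.286 = 0.73115
r/H > 0.18, so dT = 5.38*(Q/r)^(2/3)/H
Q/r = 619.10
(Q/r)^(2/3) = 72.640
dT = 5.38 * 72.640 / 6.286 = 62.170 K

62.170 K


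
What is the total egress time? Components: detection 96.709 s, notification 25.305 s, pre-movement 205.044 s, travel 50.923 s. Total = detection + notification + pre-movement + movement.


Total = 96.709 + 25.305 + 205.044 + 50.923 = 377.981 s

377.981 s


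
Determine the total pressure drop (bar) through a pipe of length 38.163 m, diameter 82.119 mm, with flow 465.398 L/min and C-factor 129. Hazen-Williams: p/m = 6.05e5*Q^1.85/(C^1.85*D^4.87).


Q^1.85 = 86194
C^1.85 = 8027.7
D^4.87 = 2.1054e+09
p/m = 0.0030853 bar/m
p_total = 0.0030853 * 38.163 = 0.11774 bar

0.11774 bar


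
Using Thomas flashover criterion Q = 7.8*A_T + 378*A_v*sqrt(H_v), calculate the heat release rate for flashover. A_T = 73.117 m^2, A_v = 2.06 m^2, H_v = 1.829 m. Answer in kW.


7.8*A_T = 570.31
sqrt(H_v) = 1.3524
378*A_v*sqrt(H_v) = 1053.1
Q = 570.31 + 1053.1 = 1623.4 kW

1623.4 kW


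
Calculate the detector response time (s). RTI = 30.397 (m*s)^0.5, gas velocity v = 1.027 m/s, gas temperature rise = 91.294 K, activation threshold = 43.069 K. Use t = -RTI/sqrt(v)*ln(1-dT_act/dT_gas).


dT_act/dT_gas = 0.47176
ln(1 - 0.47176) = -0.63821
t = -30.397 / sqrt(1.027) * -0.63821 = 19.143 s

19.143 s


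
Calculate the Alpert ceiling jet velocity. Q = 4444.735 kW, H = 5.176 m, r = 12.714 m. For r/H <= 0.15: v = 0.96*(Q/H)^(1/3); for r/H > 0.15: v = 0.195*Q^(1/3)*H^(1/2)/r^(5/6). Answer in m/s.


r/H = 12.714 / 5.176 = 2.4563
r/H > 0.15, so v = 0.195*Q^(1/3)*H^(1/2)/r^(5/6)
Q^(1/3) = 16.442
H^(1/2) = 2.2751
r^(5/6) = 8.3221
v = 0.195 * 16.442 * 2.2751 / 8.3221 = 0.87649 m/s

0.87649 m/s


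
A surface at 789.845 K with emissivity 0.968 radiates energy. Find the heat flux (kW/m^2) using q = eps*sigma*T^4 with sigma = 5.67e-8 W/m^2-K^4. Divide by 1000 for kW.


T^4 = 3.8920e+11
q = 0.968 * 5.67e-8 * 3.8920e+11 / 1000 = 21.361 kW/m^2

21.361 kW/m^2


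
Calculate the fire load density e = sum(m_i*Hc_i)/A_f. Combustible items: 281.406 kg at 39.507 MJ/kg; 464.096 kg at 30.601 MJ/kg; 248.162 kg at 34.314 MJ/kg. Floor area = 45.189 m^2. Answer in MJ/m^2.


Total energy = 281.406*39.507 + 464.096*30.601 + 248.162*34.314
= 11117.51 + 14201.80 + 8515.431
= 33834.74 MJ
e = 33834.74 / 45.189 = 748.74 MJ/m^2

748.74 MJ/m^2


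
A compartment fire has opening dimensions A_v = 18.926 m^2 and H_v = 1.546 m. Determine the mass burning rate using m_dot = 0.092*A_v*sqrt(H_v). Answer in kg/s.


sqrt(H_v) = 1.2434
m_dot = 0.092 * 18.926 * 1.2434 = 2.1650 kg/s

2.1650 kg/s


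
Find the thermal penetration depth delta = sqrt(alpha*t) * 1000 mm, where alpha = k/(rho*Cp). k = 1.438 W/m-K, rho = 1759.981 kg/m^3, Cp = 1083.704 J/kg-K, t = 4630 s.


alpha = 1.438 / (1759.981 * 1083.704) = 7.5395e-07 m^2/s
alpha * t = 0.0034908
delta = sqrt(0.0034908) * 1000 = 59.083 mm

59.083 mm


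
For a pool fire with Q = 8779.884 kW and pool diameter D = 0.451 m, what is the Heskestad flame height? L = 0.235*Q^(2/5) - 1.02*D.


Q^(2/5) = 37.792
0.235 * Q^(2/5) = 8.8810
1.02 * D = 0.46002
L = 8.4210 m

8.4210 m


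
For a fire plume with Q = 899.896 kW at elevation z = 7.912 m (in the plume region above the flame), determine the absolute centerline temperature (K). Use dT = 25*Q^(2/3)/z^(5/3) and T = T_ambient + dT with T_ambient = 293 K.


Q^(2/3) = 93.210
z^(5/3) = 31.415
dT = 25 * 93.210 / 31.415 = 74.175 K
T = 293 + 74.175 = 367.18 K

367.18 K


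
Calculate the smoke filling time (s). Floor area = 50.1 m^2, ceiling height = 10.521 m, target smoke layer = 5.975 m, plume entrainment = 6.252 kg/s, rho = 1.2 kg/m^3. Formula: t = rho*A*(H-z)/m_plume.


H - z = 4.546 m
t = 1.2 * 50.1 * 4.546 / 6.252 = 43.715 s

43.715 s


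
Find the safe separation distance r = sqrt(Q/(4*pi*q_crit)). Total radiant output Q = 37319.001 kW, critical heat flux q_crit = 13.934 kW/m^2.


4*pi*q_crit = 175.10
Q/(4*pi*q_crit) = 213.13
r = sqrt(213.13) = 14.599 m

14.599 m


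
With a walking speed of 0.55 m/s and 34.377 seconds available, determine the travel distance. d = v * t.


d = 0.55 * 34.377 = 18.907 m

18.907 m


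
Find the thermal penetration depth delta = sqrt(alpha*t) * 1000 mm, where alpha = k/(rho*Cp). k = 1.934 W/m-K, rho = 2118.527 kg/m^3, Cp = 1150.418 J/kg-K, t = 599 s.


alpha = 1.934 / (2118.527 * 1150.418) = 7.9354e-07 m^2/s
alpha * t = 0.00047533
delta = sqrt(0.00047533) * 1000 = 21.802 mm

21.802 mm


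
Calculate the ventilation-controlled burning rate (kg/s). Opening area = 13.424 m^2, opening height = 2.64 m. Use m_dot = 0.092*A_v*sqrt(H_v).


sqrt(H_v) = 1.6248
m_dot = 0.092 * 13.424 * 1.6248 = 2.0067 kg/s

2.0067 kg/s


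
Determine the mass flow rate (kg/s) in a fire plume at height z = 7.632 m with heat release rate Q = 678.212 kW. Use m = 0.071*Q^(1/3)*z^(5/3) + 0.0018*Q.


Q^(1/3) = 8.7859
z^(5/3) = 29.584
First term = 0.071 * 8.7859 * 29.584 = 18.455
Second term = 0.0018 * 678.212 = 1.2208
m = 19.676 kg/s

19.676 kg/s


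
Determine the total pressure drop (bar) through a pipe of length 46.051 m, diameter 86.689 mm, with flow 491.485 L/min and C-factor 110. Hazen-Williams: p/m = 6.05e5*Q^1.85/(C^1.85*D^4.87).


Q^1.85 = 95344
C^1.85 = 5978.3
D^4.87 = 2.7408e+09
p/m = 0.0035204 bar/m
p_total = 0.0035204 * 46.051 = 0.16212 bar

0.16212 bar


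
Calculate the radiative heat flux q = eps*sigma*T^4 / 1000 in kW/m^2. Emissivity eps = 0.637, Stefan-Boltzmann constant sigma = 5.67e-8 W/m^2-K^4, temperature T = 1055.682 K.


T^4 = 1.2420e+12
q = 0.637 * 5.67e-8 * 1.2420e+12 / 1000 = 44.860 kW/m^2

44.860 kW/m^2


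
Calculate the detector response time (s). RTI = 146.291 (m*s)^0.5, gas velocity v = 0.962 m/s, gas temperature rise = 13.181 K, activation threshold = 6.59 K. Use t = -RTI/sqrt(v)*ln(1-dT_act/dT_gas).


dT_act/dT_gas = 0.49996
ln(1 - 0.49996) = -0.69307
t = -146.291 / sqrt(0.962) * -0.69307 = 103.37 s

103.37 s


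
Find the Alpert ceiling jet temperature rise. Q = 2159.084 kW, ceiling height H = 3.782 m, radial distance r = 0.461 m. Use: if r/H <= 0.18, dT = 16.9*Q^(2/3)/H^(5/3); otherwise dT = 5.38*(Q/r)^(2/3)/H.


r/H = 0.461 / 3.782 = 0.12189
r/H <= 0.18, so dT = 16.9*Q^(2/3)/H^(5/3)
Q^(2/3) = 167.05
H^(5/3) = 9.1806
dT = 16.9 * 167.05 / 9.1806 = 307.51 K

307.51 K


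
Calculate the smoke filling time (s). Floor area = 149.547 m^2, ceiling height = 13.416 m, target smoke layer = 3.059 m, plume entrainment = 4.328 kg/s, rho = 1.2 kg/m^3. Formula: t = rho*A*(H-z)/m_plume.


H - z = 10.357 m
t = 1.2 * 149.547 * 10.357 / 4.328 = 429.44 s

429.44 s


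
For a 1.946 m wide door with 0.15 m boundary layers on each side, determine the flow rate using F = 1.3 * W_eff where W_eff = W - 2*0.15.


W_eff = 1.946 - 0.30 = 1.646 m
F = 1.3 * 1.646 = 2.1398 persons/s

2.1398 persons/s


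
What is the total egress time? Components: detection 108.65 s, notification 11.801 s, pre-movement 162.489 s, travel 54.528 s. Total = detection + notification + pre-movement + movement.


Total = 108.65 + 11.801 + 162.489 + 54.528 = 337.468 s

337.468 s


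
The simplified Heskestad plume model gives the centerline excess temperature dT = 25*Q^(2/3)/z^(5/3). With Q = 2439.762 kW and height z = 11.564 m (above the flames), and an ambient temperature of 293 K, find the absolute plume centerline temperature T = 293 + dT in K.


Q^(2/3) = 181.23
z^(5/3) = 59.135
dT = 25 * 181.23 / 59.135 = 76.617 K
T = 293 + 76.617 = 369.62 K

369.62 K


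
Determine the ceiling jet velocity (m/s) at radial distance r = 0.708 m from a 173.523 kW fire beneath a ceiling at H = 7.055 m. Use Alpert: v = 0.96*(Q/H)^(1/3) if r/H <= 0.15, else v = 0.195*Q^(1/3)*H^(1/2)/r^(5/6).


r/H = 0.708 / 7.055 = 0.10035
r/H <= 0.15, so v = 0.96*(Q/H)^(1/3)
Q/H = 24.596
(Q/H)^(1/3) = 2.9082
v = 0.96 * 2.9082 = 2.7918 m/s

2.7918 m/s


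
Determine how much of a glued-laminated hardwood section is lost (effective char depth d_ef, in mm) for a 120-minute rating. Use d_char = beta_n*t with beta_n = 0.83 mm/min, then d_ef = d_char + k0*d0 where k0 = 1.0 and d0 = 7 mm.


d_char = 0.83 * 120 = 99.6 mm
d_ef = 99.6 + 1.0*7 = 106.6 mm

106.6 mm


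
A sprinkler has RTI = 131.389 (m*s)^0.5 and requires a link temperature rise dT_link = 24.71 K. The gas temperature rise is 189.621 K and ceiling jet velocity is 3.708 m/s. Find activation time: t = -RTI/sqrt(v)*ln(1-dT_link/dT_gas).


dT_link/dT_gas = 0.13031
ln(1 - 0.13031) = -0.13962
t = -131.389 / sqrt(3.708) * -0.13962 = 9.5267 s

9.5267 s


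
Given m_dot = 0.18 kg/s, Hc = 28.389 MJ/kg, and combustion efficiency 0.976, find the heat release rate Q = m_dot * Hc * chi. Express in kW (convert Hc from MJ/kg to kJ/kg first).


Hc = 28.389 MJ/kg = 28.389 * 1000 kJ/kg = 28389 kJ/kg
Q = 0.18 kg/s * 28389 kJ/kg * 0.976 = 4987.4 kW

4987.4 kW


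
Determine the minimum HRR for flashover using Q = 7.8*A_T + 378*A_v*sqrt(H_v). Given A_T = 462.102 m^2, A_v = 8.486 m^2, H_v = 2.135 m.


7.8*A_T = 3604.4
sqrt(H_v) = 1.4612
378*A_v*sqrt(H_v) = 4687.0
Q = 3604.4 + 4687.0 = 8291.4 kW

8291.4 kW


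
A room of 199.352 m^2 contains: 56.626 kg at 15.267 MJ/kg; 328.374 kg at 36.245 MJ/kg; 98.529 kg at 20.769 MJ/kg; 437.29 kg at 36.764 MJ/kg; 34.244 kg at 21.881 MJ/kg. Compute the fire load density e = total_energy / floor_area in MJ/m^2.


Total energy = 56.626*15.267 + 328.374*36.245 + 98.529*20.769 + 437.29*36.764 + 34.244*21.881
= 864.5091 + 11901.92 + 2046.349 + 16076.53 + 749.2930
= 31638.60 MJ
e = 31638.60 / 199.352 = 158.71 MJ/m^2

158.71 MJ/m^2


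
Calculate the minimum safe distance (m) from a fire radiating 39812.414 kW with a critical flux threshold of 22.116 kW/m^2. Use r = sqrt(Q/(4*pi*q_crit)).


4*pi*q_crit = 277.92
Q/(4*pi*q_crit) = 143.25
r = sqrt(143.25) = 11.969 m

11.969 m


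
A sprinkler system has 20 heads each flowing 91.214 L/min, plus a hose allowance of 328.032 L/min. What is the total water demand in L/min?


Sprinkler demand = 20 * 91.214 = 1824.28 L/min
Total = 1824.28 + 328.032 = 2152.312 L/min

2152.312 L/min


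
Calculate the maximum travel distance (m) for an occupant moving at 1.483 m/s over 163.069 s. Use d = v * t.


d = 1.483 * 163.069 = 241.83 m

241.83 m


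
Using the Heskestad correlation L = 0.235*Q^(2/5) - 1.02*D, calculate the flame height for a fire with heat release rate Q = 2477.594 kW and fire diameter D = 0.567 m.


Q^(2/5) = 22.783
0.235 * Q^(2/5) = 5.3540
1.02 * D = 0.57834
L = 4.7757 m

4.7757 m


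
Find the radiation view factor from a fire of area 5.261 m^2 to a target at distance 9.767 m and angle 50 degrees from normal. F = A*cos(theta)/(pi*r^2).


cos(50 deg) = 0.64279
pi*r^2 = 299.69
F = 5.261 * 0.64279 / 299.69 = 0.011284

0.011284


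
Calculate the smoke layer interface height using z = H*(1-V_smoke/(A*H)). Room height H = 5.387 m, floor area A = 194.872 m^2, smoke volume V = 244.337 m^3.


V/(A*H) = 0.23275
1 - 0.23275 = 0.76725
z = 5.387 * 0.76725 = 4.1332 m

4.1332 m


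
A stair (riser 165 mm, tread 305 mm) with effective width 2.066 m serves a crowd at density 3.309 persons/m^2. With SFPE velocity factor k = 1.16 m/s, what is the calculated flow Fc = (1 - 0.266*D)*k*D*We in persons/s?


1 - 0.266*D = 1 - 0.266*3.309 = 0.11981
Fs = 0.11981 * 1.16 * 3.309 = 0.45987 persons/(s*m)
Fc = 0.45987 * 2.066 = 0.95009 persons/s

0.95009 persons/s


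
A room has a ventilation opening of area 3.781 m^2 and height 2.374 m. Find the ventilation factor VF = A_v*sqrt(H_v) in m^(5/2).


sqrt(H_v) = 1.5408
VF = 3.781 * 1.5408 = 5.8257 m^(5/2)

5.8257 m^(5/2)


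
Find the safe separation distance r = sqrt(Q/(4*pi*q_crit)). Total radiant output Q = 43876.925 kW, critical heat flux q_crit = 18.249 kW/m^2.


4*pi*q_crit = 229.32
Q/(4*pi*q_crit) = 191.33
r = sqrt(191.33) = 13.832 m

13.832 m


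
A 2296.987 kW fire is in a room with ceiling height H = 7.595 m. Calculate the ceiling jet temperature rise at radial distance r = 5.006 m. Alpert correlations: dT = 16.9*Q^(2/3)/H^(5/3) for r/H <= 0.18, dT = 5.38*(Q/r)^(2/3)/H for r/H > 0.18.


r/H = 5.006 / 7.595 = 0.65912
r/H > 0.18, so dT = 5.38*(Q/r)^(2/3)/H
Q/r = 458.85
(Q/r)^(2/3) = 59.490
dT = 5.38 * 59.490 / 7.595 = 42.140 K

42.140 K


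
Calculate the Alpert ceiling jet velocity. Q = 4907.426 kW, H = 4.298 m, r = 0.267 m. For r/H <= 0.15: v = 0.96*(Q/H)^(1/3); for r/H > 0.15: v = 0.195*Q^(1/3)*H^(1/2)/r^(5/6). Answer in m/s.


r/H = 0.267 / 4.298 = 0.062122
r/H <= 0.15, so v = 0.96*(Q/H)^(1/3)
Q/H = 1141.8
(Q/H)^(1/3) = 10.452
v = 0.96 * 10.452 = 10.034 m/s

10.034 m/s


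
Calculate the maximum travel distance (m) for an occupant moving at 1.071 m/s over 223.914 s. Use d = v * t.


d = 1.071 * 223.914 = 239.81 m

239.81 m


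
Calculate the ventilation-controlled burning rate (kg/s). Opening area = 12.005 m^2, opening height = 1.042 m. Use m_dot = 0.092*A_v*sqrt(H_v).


sqrt(H_v) = 1.0208
m_dot = 0.092 * 12.005 * 1.0208 = 1.1274 kg/s

1.1274 kg/s


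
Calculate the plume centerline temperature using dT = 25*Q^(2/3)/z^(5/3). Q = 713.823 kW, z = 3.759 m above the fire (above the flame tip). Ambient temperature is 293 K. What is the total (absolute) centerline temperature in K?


Q^(2/3) = 79.872
z^(5/3) = 9.0877
dT = 25 * 79.872 / 9.0877 = 219.73 K
T = 293 + 219.73 = 512.73 K

512.73 K


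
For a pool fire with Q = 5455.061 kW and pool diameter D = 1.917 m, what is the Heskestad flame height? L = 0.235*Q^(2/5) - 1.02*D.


Q^(2/5) = 31.241
0.235 * Q^(2/5) = 7.3415
1.02 * D = 1.9553
L = 5.3862 m

5.3862 m


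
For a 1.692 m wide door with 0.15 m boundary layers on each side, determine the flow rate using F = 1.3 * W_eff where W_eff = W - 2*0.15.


W_eff = 1.692 - 0.30 = 1.392 m
F = 1.3 * 1.392 = 1.8096 persons/s

1.8096 persons/s


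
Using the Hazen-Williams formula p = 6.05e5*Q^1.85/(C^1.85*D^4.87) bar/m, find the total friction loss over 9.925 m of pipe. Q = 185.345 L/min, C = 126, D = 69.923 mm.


Q^1.85 = 15695
C^1.85 = 7685.7
D^4.87 = 9.6228e+08
p/m = 0.0012839 bar/m
p_total = 0.0012839 * 9.925 = 0.012743 bar

0.012743 bar


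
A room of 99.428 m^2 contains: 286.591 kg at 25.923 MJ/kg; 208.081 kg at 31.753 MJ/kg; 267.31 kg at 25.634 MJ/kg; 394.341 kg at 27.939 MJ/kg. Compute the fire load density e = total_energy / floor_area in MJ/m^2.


Total energy = 286.591*25.923 + 208.081*31.753 + 267.31*25.634 + 394.341*27.939
= 7429.298 + 6607.196 + 6852.225 + 11017.49
= 31906.21 MJ
e = 31906.21 / 99.428 = 320.90 MJ/m^2

320.90 MJ/m^2


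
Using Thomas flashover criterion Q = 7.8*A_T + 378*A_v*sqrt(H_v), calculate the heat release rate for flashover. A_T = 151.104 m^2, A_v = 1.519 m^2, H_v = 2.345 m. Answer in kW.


7.8*A_T = 1178.6
sqrt(H_v) = 1.5313
378*A_v*sqrt(H_v) = 879.27
Q = 1178.6 + 879.27 = 2057.9 kW

2057.9 kW


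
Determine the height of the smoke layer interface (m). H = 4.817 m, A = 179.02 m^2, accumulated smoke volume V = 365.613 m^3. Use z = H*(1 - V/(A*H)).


V/(A*H) = 0.42398
1 - 0.42398 = 0.57602
z = 4.817 * 0.57602 = 2.7747 m

2.7747 m


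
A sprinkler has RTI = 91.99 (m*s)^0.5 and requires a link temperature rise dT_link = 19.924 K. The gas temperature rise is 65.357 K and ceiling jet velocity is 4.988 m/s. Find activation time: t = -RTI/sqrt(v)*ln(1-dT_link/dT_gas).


dT_link/dT_gas = 0.30485
ln(1 - 0.30485) = -0.36363
t = -91.99 / sqrt(4.988) * -0.36363 = 14.977 s

14.977 s


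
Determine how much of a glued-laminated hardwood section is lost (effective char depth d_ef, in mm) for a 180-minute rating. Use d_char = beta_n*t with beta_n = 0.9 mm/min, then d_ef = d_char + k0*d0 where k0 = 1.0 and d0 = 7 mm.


d_char = 0.9 * 180 = 162 mm
d_ef = 162 + 1.0*7 = 169 mm

169 mm


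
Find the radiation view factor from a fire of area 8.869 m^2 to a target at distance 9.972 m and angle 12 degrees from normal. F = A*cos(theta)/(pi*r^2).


cos(12 deg) = 0.97815
pi*r^2 = 312.40
F = 8.869 * 0.97815 / 312.40 = 0.027769

0.027769


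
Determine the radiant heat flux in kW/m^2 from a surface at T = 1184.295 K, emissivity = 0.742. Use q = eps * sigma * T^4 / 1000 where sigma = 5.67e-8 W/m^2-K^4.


T^4 = 1.9672e+12
q = 0.742 * 5.67e-8 * 1.9672e+12 / 1000 = 82.761 kW/m^2

82.761 kW/m^2


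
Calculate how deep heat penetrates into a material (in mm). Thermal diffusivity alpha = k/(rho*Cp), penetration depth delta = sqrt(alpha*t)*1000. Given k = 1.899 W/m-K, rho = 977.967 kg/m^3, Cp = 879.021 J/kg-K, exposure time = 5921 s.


alpha = 1.899 / (977.967 * 879.021) = 2.2090e-06 m^2/s
alpha * t = 0.013080
delta = sqrt(0.013080) * 1000 = 114.37 mm

114.37 mm


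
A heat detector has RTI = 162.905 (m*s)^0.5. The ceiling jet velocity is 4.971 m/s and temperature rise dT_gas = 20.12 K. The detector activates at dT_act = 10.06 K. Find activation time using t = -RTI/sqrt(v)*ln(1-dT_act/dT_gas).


dT_act/dT_gas = 0.5
ln(1 - 0.5) = -0.69315
t = -162.905 / sqrt(4.971) * -0.69315 = 50.645 s

50.645 s


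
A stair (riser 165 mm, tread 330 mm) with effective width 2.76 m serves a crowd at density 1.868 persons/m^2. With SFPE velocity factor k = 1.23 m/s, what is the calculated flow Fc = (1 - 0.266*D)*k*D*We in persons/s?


1 - 0.266*D = 1 - 0.266*1.868 = 0.50311
Fs = 0.50311 * 1.23 * 1.868 = 1.1560 persons/(s*m)
Fc = 1.1560 * 2.76 = 3.1905 persons/s

3.1905 persons/s


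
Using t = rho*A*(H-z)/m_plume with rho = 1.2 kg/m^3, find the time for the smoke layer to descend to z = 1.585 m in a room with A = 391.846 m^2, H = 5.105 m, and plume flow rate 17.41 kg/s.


H - z = 3.52 m
t = 1.2 * 391.846 * 3.52 / 17.41 = 95.069 s

95.069 s


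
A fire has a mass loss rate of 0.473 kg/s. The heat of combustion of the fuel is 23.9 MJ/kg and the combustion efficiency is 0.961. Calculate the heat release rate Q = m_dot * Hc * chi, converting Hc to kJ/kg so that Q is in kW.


Hc = 23.9 MJ/kg = 23.9 * 1000 kJ/kg = 23900 kJ/kg
Q = 0.473 kg/s * 23900 kJ/kg * 0.961 = 10864 kW

10864 kW


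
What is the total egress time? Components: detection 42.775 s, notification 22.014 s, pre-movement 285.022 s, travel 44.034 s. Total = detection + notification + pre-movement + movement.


Total = 42.775 + 22.014 + 285.022 + 44.034 = 393.845 s

393.845 s


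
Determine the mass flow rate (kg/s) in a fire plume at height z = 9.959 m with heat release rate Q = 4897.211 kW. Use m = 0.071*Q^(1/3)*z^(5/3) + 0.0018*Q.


Q^(1/3) = 16.982
z^(5/3) = 46.099
First term = 0.071 * 16.982 * 46.099 = 55.582
Second term = 0.0018 * 4897.211 = 8.8150
m = 64.397 kg/s

64.397 kg/s


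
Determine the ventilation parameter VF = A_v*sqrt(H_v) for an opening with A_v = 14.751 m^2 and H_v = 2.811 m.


sqrt(H_v) = 1.6766
VF = 14.751 * 1.6766 = 24.732 m^(5/2)

24.732 m^(5/2)


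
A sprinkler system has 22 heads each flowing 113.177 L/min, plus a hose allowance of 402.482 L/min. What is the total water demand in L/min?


Sprinkler demand = 22 * 113.177 = 2489.894 L/min
Total = 2489.894 + 402.482 = 2892.376 L/min

2892.376 L/min


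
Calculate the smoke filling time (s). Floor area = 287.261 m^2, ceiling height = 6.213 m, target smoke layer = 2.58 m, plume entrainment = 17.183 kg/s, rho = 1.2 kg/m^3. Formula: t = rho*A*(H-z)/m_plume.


H - z = 3.633 m
t = 1.2 * 287.261 * 3.633 / 17.183 = 72.883 s

72.883 s


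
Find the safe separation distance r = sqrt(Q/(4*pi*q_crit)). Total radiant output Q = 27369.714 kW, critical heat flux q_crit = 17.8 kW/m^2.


4*pi*q_crit = 223.68
Q/(4*pi*q_crit) = 122.36
r = sqrt(122.36) = 11.062 m

11.062 m


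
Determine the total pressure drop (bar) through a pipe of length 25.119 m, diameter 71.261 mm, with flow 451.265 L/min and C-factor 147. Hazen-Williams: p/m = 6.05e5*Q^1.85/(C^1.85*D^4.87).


Q^1.85 = 81414
C^1.85 = 10222
D^4.87 = 1.0553e+09
p/m = 0.0045659 bar/m
p_total = 0.0045659 * 25.119 = 0.11469 bar

0.11469 bar


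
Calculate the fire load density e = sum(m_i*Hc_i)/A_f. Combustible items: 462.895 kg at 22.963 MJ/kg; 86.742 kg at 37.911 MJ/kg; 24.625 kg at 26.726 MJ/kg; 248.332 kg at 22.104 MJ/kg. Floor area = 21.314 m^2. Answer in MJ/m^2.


Total energy = 462.895*22.963 + 86.742*37.911 + 24.625*26.726 + 248.332*22.104
= 10629.46 + 3288.476 + 658.1277 + 5489.131
= 20065.19 MJ
e = 20065.19 / 21.314 = 941.41 MJ/m^2

941.41 MJ/m^2


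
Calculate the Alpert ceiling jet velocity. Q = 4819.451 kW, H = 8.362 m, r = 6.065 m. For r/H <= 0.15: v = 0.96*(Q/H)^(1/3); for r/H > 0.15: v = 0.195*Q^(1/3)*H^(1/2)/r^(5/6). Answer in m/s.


r/H = 6.065 / 8.362 = 0.72530
r/H > 0.15, so v = 0.195*Q^(1/3)*H^(1/2)/r^(5/6)
Q^(1/3) = 16.891
H^(1/2) = 2.8917
r^(5/6) = 4.4912
v = 0.195 * 16.891 * 2.8917 / 4.4912 = 2.1208 m/s

2.1208 m/s


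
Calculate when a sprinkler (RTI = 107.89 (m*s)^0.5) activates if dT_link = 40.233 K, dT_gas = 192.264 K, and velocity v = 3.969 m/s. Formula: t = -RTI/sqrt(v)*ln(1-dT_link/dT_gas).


dT_link/dT_gas = 0.20926
ln(1 - 0.20926) = -0.23478
t = -107.89 / sqrt(3.969) * -0.23478 = 12.715 s

12.715 s


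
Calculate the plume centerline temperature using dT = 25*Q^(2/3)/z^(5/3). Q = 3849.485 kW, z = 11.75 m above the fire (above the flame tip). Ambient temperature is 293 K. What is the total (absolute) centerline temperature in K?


Q^(2/3) = 245.62
z^(5/3) = 60.729
dT = 25 * 245.62 / 60.729 = 101.11 K
T = 293 + 101.11 = 394.11 K

394.11 K


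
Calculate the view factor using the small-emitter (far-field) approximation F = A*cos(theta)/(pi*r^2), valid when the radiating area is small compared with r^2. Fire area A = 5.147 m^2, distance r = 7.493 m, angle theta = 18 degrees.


cos(18 deg) = 0.95106
pi*r^2 = 176.38
F = 5.147 * 0.95106 / 176.38 = 0.027752

0.027752


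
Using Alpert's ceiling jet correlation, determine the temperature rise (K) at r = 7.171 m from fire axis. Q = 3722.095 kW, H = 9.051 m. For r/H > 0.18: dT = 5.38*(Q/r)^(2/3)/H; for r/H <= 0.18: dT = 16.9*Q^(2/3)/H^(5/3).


r/H = 7.171 / 9.051 = 0.79229
r/H > 0.18, so dT = 5.38*(Q/r)^(2/3)/H
Q/r = 519.05
(Q/r)^(2/3) = 64.586
dT = 5.38 * 64.586 / 9.051 = 38.391 K

38.391 K


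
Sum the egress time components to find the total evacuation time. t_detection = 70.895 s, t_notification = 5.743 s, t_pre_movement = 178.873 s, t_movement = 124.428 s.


Total = 70.895 + 5.743 + 178.873 + 124.428 = 379.939 s

379.939 s


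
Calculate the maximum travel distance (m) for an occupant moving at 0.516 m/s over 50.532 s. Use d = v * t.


d = 0.516 * 50.532 = 26.075 m

26.075 m


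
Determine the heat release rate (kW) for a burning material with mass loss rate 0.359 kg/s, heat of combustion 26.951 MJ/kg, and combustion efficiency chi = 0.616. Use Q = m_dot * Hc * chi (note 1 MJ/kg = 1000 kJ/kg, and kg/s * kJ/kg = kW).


Hc = 26.951 MJ/kg = 26.951 * 1000 kJ/kg = 26951 kJ/kg
Q = 0.359 kg/s * 26951 kJ/kg * 0.616 = 5960.1 kW

5960.1 kW


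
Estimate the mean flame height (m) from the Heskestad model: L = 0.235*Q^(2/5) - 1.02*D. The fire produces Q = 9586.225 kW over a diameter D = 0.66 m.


Q^(2/5) = 39.143
0.235 * Q^(2/5) = 9.1987
1.02 * D = 0.67320
L = 8.5255 m

8.5255 m


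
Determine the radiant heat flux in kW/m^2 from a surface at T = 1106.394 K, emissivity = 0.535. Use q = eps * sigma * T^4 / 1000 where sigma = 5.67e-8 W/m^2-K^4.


T^4 = 1.4984e+12
q = 0.535 * 5.67e-8 * 1.4984e+12 / 1000 = 45.454 kW/m^2

45.454 kW/m^2


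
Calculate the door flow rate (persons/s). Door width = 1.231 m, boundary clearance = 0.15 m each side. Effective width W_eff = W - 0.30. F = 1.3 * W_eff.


W_eff = 1.231 - 0.30 = 0.931 m
F = 1.3 * 0.931 = 1.2103 persons/s

1.2103 persons/s


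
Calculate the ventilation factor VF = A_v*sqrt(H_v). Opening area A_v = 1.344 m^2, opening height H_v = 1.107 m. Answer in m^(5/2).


sqrt(H_v) = 1.0521
VF = 1.344 * 1.0521 = 1.4141 m^(5/2)

1.4141 m^(5/2)


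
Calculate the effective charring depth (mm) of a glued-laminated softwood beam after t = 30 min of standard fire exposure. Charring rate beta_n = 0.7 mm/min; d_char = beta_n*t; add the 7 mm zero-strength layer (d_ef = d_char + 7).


d_char = 0.7 * 30 = 21 mm
d_ef = 21 + 1.0*7 = 28 mm

28 mm


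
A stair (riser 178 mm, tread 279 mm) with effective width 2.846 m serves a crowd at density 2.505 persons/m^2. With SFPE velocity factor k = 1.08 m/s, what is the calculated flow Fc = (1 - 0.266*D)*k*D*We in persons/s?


1 - 0.266*D = 1 - 0.266*2.505 = 0.33367
Fs = 0.33367 * 1.08 * 2.505 = 0.90271 persons/(s*m)
Fc = 0.90271 * 2.846 = 2.5691 persons/s

2.5691 persons/s


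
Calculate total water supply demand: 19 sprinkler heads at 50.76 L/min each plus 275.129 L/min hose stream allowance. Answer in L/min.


Sprinkler demand = 19 * 50.76 = 964.44 L/min
Total = 964.44 + 275.129 = 1239.569 L/min

1239.569 L/min


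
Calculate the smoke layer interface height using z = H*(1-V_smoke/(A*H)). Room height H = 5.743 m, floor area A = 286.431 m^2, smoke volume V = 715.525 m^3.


V/(A*H) = 0.43498
1 - 0.43498 = 0.56502
z = 5.743 * 0.56502 = 3.2449 m

3.2449 m


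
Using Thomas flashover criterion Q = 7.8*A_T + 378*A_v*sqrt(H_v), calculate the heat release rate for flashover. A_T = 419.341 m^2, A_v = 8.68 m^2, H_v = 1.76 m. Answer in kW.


7.8*A_T = 3270.9
sqrt(H_v) = 1.3266
378*A_v*sqrt(H_v) = 4352.8
Q = 3270.9 + 4352.8 = 7623.7 kW

7623.7 kW


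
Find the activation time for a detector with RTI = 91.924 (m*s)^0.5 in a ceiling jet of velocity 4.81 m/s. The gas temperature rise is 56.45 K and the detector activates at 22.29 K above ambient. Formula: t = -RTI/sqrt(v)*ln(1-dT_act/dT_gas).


dT_act/dT_gas = 0.39486
ln(1 - 0.39486) = -0.50230
t = -91.924 / sqrt(4.81) * -0.50230 = 21.053 s

21.053 s


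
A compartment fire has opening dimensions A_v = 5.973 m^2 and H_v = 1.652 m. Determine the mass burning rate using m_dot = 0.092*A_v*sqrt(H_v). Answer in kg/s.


sqrt(H_v) = 1.2853
m_dot = 0.092 * 5.973 * 1.2853 = 0.70629 kg/s

0.70629 kg/s


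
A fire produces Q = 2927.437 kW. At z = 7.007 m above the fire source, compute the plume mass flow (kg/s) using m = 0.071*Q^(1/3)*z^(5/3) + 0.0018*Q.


Q^(1/3) = 14.305
z^(5/3) = 25.658
First term = 0.071 * 14.305 * 25.658 = 26.060
Second term = 0.0018 * 2927.437 = 5.2694
m = 31.329 kg/s

31.329 kg/s


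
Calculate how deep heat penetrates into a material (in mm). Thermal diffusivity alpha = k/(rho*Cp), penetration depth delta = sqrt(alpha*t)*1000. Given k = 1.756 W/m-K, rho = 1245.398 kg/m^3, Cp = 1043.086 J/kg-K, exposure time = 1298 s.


alpha = 1.756 / (1245.398 * 1043.086) = 1.3517e-06 m^2/s
alpha * t = 0.0017546
delta = sqrt(0.0017546) * 1000 = 41.888 mm

41.888 mm


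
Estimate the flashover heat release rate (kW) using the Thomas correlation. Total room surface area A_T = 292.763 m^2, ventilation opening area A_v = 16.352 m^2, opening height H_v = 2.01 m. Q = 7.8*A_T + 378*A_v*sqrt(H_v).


7.8*A_T = 2283.6
sqrt(H_v) = 1.4177
378*A_v*sqrt(H_v) = 8763.2
Q = 2283.6 + 8763.2 = 11047 kW

11047 kW


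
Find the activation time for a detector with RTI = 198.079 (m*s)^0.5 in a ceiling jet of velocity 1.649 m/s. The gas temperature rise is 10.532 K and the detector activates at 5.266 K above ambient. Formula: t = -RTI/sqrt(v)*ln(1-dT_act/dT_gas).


dT_act/dT_gas = 0.5
ln(1 - 0.5) = -0.69315
t = -198.079 / sqrt(1.649) * -0.69315 = 106.92 s

106.92 s


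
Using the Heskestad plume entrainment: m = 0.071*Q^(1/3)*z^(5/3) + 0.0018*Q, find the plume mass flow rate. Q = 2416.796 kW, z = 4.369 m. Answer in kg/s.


Q^(1/3) = 13.420
z^(5/3) = 11.676
First term = 0.071 * 13.420 * 11.676 = 11.125
Second term = 0.0018 * 2416.796 = 4.3502
m = 15.475 kg/s

15.475 kg/s


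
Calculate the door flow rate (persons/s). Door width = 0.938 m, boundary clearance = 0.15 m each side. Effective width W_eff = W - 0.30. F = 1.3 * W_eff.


W_eff = 0.938 - 0.30 = 0.638 m
F = 1.3 * 0.638 = 0.82940 persons/s

0.82940 persons/s


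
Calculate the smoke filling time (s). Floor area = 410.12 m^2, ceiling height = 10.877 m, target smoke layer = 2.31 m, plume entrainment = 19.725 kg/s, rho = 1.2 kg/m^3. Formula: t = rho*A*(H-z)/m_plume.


H - z = 8.567 m
t = 1.2 * 410.12 * 8.567 / 19.725 = 213.75 s

213.75 s


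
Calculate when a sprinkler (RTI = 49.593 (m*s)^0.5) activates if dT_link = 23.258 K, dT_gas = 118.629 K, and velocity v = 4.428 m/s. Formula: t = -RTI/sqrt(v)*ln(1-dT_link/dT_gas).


dT_link/dT_gas = 0.19606
ln(1 - 0.19606) = -0.21823
t = -49.593 / sqrt(4.428) * -0.21823 = 5.1431 s

5.1431 s


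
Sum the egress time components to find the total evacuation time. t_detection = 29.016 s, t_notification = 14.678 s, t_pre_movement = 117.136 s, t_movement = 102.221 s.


Total = 29.016 + 14.678 + 117.136 + 102.221 = 263.051 s

263.051 s


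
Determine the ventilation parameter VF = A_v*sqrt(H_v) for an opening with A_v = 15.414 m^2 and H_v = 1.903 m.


sqrt(H_v) = 1.3795
VF = 15.414 * 1.3795 = 21.263 m^(5/2)

21.263 m^(5/2)


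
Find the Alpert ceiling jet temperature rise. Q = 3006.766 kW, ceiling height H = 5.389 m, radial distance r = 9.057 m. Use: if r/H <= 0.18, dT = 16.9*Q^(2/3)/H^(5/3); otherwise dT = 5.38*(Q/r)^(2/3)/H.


r/H = 9.057 / 5.389 = 1.6806
r/H > 0.18, so dT = 5.38*(Q/r)^(2/3)/H
Q/r = 331.98
(Q/r)^(2/3) = 47.945
dT = 5.38 * 47.945 / 5.389 = 47.865 K

47.865 K


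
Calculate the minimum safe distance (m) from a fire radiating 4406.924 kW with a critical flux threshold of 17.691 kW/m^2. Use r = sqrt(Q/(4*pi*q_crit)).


4*pi*q_crit = 222.31
Q/(4*pi*q_crit) = 19.823
r = sqrt(19.823) = 4.4523 m

4.4523 m


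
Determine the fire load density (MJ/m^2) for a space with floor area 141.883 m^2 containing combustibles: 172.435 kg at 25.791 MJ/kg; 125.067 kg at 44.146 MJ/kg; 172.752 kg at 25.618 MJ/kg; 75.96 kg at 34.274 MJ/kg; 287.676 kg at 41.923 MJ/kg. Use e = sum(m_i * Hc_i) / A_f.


Total energy = 172.435*25.791 + 125.067*44.146 + 172.752*25.618 + 75.96*34.274 + 287.676*41.923
= 4447.271 + 5521.208 + 4425.561 + 2603.453 + 12060.24
= 29057.73 MJ
e = 29057.73 / 141.883 = 204.80 MJ/m^2

204.80 MJ/m^2


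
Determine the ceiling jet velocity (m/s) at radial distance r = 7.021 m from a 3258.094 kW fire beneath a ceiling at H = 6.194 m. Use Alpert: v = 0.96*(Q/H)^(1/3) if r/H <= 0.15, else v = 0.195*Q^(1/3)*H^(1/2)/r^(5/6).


r/H = 7.021 / 6.194 = 1.1335
r/H > 0.15, so v = 0.195*Q^(1/3)*H^(1/2)/r^(5/6)
Q^(1/3) = 14.825
H^(1/2) = 2.4888
r^(5/6) = 5.0738
v = 0.195 * 14.825 * 2.4888 / 5.0738 = 1.4180 m/s

1.4180 m/s


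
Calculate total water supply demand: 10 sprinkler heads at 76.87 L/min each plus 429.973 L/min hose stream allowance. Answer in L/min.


Sprinkler demand = 10 * 76.87 = 768.7 L/min
Total = 768.7 + 429.973 = 1198.673 L/min

1198.673 L/min


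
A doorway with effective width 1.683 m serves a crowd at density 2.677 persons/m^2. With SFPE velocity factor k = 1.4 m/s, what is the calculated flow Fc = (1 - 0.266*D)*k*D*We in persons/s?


1 - 0.266*D = 1 - 0.266*2.677 = 0.28792
Fs = 0.28792 * 1.4 * 2.677 = 1.0791 persons/(s*m)
Fc = 1.0791 * 1.683 = 1.8161 persons/s

1.8161 persons/s


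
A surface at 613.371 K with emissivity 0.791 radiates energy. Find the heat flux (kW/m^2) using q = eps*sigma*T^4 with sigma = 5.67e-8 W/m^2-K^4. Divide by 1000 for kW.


T^4 = 1.4154e+11
q = 0.791 * 5.67e-8 * 1.4154e+11 / 1000 = 6.3482 kW/m^2

6.3482 kW/m^2


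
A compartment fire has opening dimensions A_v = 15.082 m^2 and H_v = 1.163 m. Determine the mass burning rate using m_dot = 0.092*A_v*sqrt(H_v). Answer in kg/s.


sqrt(H_v) = 1.0784
m_dot = 0.092 * 15.082 * 1.0784 = 1.4964 kg/s

1.4964 kg/s


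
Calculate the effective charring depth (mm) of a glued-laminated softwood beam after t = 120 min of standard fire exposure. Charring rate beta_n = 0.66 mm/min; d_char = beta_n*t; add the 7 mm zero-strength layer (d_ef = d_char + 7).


d_char = 0.66 * 120 = 79.2 mm
d_ef = 79.2 + 1.0*7 = 86.2 mm

86.2 mm


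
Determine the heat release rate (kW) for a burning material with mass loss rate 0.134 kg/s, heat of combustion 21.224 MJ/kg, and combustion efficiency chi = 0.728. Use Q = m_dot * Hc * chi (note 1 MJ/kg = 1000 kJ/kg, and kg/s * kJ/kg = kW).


Hc = 21.224 MJ/kg = 21.224 * 1000 kJ/kg = 21224 kJ/kg
Q = 0.134 kg/s * 21224 kJ/kg * 0.728 = 2070.4 kW

2070.4 kW


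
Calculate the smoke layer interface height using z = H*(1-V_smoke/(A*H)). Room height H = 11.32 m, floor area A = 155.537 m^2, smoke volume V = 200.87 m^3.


V/(A*H) = 0.11409
1 - 0.11409 = 0.88591
z = 11.32 * 0.88591 = 10.029 m

10.029 m


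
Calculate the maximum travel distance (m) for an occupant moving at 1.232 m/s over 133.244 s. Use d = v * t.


d = 1.232 * 133.244 = 164.16 m

164.16 m


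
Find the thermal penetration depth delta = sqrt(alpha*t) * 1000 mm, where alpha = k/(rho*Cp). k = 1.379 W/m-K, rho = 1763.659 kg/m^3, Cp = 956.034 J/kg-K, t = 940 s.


alpha = 1.379 / (1763.659 * 956.034) = 8.1785e-07 m^2/s
alpha * t = 0.00076878
delta = sqrt(0.00076878) * 1000 = 27.727 mm

27.727 mm


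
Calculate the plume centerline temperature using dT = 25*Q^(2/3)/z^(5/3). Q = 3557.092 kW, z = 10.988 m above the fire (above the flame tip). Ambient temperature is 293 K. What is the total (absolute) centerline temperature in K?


Q^(2/3) = 233.02
z^(5/3) = 54.308
dT = 25 * 233.02 / 54.308 = 107.27 K
T = 293 + 107.27 = 400.27 K

400.27 K


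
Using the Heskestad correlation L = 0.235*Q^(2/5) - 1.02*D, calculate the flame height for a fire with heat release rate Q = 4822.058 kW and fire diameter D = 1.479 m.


Q^(2/5) = 29.737
0.235 * Q^(2/5) = 6.9881
1.02 * D = 1.5086
L = 5.4795 m

5.4795 m


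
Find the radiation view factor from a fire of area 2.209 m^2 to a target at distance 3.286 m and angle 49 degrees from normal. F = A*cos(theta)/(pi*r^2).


cos(49 deg) = 0.65606
pi*r^2 = 33.922
F = 2.209 * 0.65606 / 33.922 = 0.042722

0.042722


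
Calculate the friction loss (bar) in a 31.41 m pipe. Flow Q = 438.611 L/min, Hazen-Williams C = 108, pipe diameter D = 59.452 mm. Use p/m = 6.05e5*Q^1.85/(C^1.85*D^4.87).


Q^1.85 = 77241
C^1.85 = 5778.8
D^4.87 = 4.3671e+08
p/m = 0.018517 bar/m
p_total = 0.018517 * 31.41 = 0.58163 bar

0.58163 bar


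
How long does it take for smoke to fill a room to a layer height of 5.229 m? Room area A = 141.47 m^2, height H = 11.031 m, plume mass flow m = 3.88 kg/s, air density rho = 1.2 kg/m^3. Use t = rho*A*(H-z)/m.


H - z = 5.802 m
t = 1.2 * 141.47 * 5.802 / 3.88 = 253.86 s

253.86 s


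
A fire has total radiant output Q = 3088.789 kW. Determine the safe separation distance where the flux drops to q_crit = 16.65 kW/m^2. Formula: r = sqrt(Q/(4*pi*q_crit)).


4*pi*q_crit = 209.23
Q/(4*pi*q_crit) = 14.763
r = sqrt(14.763) = 3.8422 m

3.8422 m


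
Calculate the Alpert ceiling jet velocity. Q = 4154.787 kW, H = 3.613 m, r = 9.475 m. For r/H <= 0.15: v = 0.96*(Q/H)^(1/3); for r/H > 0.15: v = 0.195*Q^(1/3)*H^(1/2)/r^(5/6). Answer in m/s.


r/H = 9.475 / 3.613 = 2.6225
r/H > 0.15, so v = 0.195*Q^(1/3)*H^(1/2)/r^(5/6)
Q^(1/3) = 16.076
H^(1/2) = 1.9008
r^(5/6) = 6.5135
v = 0.195 * 16.076 * 1.9008 / 6.5135 = 0.91482 m/s

0.91482 m/s


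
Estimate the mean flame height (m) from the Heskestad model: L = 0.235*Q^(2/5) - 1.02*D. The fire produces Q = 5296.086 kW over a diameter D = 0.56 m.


Q^(2/5) = 30.873
0.235 * Q^(2/5) = 7.2552
1.02 * D = 0.57120
L = 6.6840 m

6.6840 m


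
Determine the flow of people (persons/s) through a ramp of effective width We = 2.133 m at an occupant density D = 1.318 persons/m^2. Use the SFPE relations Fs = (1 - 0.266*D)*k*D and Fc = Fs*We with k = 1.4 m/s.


1 - 0.266*D = 1 - 0.266*1.318 = 0.64941
Fs = 0.64941 * 1.4 * 1.318 = 1.1983 persons/(s*m)
Fc = 1.1983 * 2.133 = 2.5560 persons/s

2.5560 persons/s


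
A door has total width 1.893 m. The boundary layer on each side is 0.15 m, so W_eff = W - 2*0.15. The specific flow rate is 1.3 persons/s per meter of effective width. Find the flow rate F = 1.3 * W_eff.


W_eff = 1.893 - 0.30 = 1.593 m
F = 1.3 * 1.593 = 2.0709 persons/s

2.0709 persons/s


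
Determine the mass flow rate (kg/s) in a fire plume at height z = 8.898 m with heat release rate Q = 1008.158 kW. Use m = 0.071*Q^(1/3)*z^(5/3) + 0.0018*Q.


Q^(1/3) = 10.027
z^(5/3) = 38.208
First term = 0.071 * 10.027 * 38.208 = 27.201
Second term = 0.0018 * 1008.158 = 1.8147
m = 29.016 kg/s

29.016 kg/s


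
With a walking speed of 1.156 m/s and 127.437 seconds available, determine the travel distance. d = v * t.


d = 1.156 * 127.437 = 147.32 m

147.32 m


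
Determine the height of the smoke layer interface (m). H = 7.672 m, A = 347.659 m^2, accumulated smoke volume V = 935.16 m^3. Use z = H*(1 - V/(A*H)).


V/(A*H) = 0.35061
1 - 0.35061 = 0.64939
z = 7.672 * 0.64939 = 4.9821 m

4.9821 m
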